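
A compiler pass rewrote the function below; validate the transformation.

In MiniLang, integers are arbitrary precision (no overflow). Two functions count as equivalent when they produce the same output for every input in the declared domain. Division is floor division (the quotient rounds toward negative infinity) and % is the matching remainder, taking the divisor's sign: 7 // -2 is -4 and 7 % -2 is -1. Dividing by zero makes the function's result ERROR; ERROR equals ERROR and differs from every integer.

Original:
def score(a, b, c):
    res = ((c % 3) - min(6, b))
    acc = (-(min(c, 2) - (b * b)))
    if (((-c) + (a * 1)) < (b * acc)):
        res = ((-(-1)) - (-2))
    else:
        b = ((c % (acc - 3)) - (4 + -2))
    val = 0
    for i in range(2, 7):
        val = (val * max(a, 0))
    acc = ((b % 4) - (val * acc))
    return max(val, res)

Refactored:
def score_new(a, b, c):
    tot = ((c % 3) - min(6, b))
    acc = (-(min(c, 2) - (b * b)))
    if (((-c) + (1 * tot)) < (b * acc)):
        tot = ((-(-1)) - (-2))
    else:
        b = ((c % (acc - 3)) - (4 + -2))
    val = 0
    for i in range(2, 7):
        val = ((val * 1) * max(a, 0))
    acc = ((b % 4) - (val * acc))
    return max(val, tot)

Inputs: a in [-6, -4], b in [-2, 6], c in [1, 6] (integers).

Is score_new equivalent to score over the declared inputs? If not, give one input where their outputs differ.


Evaluate both at a=-6, b=-2, c=1.
score: res becomes 3; next acc becomes 3; next (((-c) + (a * 1)) < (b * acc)) evaluates to true; next res becomes 3; next val becomes 0; next at i=2:; next val becomes 0; next at i=3:; next val becomes 0; next at i=4:; next val becomes 0; next at i=5:; next val becomes 0; next at i=6:; next val becomes 0; next acc becomes 2; next final value 3
score_new: tot becomes 3; next acc becomes 3; next (((-c) + (1 * tot)) < (b * acc)) evaluates to false; next hits division by zero so the output is ERROR
3 vs ERROR — the two versions disagree here.
verdict: not equivalent; witness: a=-6, b=-2, c=1


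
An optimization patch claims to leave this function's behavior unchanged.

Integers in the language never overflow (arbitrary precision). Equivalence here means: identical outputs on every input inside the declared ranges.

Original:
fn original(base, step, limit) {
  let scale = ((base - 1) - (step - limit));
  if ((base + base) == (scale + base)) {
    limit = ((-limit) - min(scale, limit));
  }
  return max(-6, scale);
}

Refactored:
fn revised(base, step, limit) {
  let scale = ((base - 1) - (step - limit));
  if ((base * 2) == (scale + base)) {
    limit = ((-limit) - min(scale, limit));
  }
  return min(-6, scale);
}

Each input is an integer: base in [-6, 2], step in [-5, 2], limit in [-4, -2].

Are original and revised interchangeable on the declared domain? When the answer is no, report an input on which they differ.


Not equivalent: base=-6, step=-5, limit=-3 separates them (-5 vs -6).
original: scale = -5; ((base + base) == (scale + base)) -> false; return -5
revised: scale = -5; ((base * 2) == (scale + base)) -> false; return -6
verdict: not equivalent; witness: base=-6, step=-5, limit=-3


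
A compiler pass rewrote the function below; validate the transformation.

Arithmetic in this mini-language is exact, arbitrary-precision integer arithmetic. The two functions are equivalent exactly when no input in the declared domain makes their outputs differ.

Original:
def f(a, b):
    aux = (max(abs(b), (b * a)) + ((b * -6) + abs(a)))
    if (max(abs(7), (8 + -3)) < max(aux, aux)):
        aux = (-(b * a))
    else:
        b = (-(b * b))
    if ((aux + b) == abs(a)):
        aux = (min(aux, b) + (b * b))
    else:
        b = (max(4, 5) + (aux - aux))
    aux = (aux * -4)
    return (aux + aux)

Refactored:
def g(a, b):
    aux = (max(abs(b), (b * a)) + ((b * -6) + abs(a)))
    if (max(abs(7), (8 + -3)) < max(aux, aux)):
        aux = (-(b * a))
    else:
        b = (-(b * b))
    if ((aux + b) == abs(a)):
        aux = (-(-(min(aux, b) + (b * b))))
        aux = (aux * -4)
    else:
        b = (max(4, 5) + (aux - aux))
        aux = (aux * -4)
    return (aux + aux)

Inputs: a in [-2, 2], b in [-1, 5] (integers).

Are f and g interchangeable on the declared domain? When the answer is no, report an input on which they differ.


Equivalent — the differences include statement counts differ; also constant usage differs; also arithmetic usage differs, yet no declared input distinguishes the two.
One worked example (a=1, b=2) — f: aux becomes -9; next (max(abs(7), (8 + -3)) < max(aux, aux)) evaluates to false; next b becomes -4; next ((aux + b) == abs(a)) evaluates to false; next b becomes 5; next aux becomes 36; next final value 72; g: aux becomes -9; next (max(abs(7), (8 + -3)) < max(aux, aux)) evaluates to false; next b becomes -4; next ((aux + b) == abs(a)) evaluates to false; next b becomes 5; next aux becomes 36; next final value 72; agreement on 72.
Sweeping the whole domain (35 inputs) finds no disagreement.
verdict: equivalent


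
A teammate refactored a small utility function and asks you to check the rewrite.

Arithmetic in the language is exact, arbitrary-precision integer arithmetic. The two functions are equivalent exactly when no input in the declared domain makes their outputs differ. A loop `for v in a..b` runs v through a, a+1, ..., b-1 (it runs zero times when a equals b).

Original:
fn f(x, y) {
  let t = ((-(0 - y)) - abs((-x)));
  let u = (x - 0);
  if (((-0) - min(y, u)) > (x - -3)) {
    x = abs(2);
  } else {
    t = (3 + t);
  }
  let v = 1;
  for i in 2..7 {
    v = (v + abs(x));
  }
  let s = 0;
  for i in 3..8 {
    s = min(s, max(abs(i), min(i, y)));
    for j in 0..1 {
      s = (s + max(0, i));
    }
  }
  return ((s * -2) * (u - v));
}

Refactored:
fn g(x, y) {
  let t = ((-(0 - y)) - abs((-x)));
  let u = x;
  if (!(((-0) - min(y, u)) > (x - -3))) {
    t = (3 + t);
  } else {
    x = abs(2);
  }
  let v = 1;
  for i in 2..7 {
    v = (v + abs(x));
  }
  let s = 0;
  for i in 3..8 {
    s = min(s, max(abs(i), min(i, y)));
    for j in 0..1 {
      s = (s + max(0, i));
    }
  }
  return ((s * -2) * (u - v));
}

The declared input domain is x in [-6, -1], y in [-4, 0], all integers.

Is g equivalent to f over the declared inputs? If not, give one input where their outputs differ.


Differences: arithmetic usage differs, and constant usage differs, and boolean connective usage differs — yet all 30 inputs agree.
verdict: equivalent


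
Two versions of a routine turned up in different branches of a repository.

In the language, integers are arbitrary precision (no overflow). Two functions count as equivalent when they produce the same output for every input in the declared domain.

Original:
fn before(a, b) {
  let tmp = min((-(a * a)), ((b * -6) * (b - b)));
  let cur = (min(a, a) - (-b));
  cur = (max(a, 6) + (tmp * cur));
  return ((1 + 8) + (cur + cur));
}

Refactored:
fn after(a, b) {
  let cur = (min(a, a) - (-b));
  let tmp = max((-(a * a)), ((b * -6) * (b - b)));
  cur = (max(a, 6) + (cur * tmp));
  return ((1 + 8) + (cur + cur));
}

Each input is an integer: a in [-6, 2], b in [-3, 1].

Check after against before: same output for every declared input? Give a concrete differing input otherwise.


Consider the input a=-6, b=-3.
before: tmp becomes -36; next cur becomes -9; next cur becomes 330; next final value 669
after: cur becomes -9; next tmp becomes 0; next cur becomes 6; next final value 21
669 vs 21 — the two versions disagree here.
verdict: not equivalent; witness: a=-6, b=-3


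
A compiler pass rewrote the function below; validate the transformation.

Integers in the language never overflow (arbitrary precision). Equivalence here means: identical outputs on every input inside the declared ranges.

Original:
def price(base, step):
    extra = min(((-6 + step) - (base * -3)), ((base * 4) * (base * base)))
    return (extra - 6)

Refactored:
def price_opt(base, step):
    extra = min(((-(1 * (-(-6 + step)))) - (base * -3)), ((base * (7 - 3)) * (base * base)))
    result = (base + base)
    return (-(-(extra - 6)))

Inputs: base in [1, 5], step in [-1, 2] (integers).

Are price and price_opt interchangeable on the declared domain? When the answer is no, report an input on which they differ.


Behavior is preserved: although arithmetic usage differs; and statement counts differ; and local variable names differ; and constant usage differs, the outputs never diverge.
Spot check at base=1, step=-1 — price: extra = -4; return -10. price_opt: extra = -4; result = 2; return -10. Both give -10.
An exhaustive pass over the 20 declared inputs shows identical outputs.
verdict: equivalent


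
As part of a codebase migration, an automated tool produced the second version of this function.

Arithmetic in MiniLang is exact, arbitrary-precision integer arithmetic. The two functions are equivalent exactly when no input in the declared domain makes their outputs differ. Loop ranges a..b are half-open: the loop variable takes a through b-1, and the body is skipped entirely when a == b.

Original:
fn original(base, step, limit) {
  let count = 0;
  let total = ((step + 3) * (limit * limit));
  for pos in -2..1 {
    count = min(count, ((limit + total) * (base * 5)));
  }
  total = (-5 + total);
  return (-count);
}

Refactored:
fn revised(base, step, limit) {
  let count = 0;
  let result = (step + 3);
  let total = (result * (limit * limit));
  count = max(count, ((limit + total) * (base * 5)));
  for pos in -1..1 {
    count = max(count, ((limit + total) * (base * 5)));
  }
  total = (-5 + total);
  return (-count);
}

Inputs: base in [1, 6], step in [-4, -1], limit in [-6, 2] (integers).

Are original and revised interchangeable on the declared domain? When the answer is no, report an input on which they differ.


Not equivalent: base=1, step=-4, limit=-6 separates them (210 vs 0).
original: count becomes 0; next total becomes -36; next at pos=-2:; next count becomes -210; next at pos=-1:; next count becomes -210; next at pos=0:; next count becomes -210; next total becomes -41; next final value 210
revised: count becomes 0; next result becomes -1; next total becomes -36; next count becomes 0; next at pos=-1:; next count becomes 0; next at pos=0:; next count becomes 0; next total becomes -41; next final value 0
verdict: not equivalent; witness: base=1, step=-4, limit=-6


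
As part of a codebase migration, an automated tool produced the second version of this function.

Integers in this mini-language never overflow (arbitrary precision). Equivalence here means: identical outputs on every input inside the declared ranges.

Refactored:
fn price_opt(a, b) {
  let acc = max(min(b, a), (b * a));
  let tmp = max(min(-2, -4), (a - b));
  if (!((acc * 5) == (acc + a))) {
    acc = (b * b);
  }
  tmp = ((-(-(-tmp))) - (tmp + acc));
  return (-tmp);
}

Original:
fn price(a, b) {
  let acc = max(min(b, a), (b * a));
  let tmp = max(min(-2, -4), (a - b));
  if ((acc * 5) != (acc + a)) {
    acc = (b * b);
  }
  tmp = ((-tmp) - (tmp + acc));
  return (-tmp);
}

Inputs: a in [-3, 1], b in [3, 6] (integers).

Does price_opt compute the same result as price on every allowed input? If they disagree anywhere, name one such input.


Although comparison usage differs; also boolean connective usage differs, 20/20 inputs agree.
verdict: equivalent


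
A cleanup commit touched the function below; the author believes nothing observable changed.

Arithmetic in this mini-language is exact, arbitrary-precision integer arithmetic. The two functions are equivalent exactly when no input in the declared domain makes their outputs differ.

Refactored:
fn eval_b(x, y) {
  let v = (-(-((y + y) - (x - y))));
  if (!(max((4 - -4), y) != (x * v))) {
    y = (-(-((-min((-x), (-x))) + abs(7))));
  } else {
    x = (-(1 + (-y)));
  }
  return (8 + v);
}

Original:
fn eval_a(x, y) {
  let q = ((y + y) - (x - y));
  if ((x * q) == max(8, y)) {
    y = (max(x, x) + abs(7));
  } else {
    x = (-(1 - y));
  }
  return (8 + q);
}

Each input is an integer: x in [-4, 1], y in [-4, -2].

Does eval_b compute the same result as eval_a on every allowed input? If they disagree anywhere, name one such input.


Reading the diff, among the changes: constant usage differs, and local variable names differ, and comparison usage differs, and arithmetic usage differs, and boolean connective usage differs, and min/max/abs usage differs.
Spot check at x=0, y=-4 — eval_a: q becomes -12; next ((x * q) == max(8, y)) evaluates to false; next x becomes -5; next final value -4. eval_b: v becomes -12; next (!(max((4 - -4), y) != (x * v))) evaluates to false; next x becomes -5; next final value -4. Both give -4.
An exhaustive pass over the 18 declared inputs shows identical outputs.
verdict: equivalent


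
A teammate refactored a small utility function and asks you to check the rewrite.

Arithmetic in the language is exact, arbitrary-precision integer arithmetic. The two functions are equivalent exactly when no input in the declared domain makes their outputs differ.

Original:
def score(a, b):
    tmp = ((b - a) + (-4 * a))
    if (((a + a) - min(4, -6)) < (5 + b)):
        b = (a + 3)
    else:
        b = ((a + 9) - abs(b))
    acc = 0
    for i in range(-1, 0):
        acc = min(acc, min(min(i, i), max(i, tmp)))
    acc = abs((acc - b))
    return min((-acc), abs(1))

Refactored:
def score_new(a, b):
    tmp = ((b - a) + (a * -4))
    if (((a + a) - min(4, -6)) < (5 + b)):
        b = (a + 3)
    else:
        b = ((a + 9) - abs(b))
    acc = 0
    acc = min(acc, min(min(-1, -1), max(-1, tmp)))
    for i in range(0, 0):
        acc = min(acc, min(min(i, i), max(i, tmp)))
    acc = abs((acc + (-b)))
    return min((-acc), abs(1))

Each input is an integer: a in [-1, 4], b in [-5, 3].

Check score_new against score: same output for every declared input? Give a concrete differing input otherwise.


This is a faithful refactor — constant usage differs; statement counts differ; arithmetic usage differs; loop structure differs; min/max/abs usage differs, but the computed results match everywhere.
Spot check at a=3, b=-3 — score: tmp = -18; (((a + a) - min(4, -6)) < (5 + b)) -> false; b = 9; acc = 0; [i=-1]; acc = -1; acc = 10; return -10. score_new: tmp = -18; (((a + a) - min(4, -6)) < (5 + b)) -> false; b = 9; acc = 0; acc = -1; the i loop: no iterations; acc = 10; return -10. Both give -10.
Every one of the 54 inputs gives matching results.
verdict: equivalent


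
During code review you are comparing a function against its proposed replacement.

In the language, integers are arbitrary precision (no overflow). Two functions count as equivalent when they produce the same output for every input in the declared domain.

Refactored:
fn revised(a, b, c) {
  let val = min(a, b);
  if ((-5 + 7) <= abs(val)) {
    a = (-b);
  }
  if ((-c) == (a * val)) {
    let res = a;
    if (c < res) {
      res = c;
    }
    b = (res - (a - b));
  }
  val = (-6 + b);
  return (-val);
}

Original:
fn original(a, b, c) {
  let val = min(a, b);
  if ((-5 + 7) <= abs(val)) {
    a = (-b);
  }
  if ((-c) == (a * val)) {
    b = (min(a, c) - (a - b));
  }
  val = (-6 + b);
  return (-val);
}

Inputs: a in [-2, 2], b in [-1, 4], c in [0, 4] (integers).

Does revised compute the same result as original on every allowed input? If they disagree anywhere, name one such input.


Reading the diff, among the changes: statement counts differ; and comparison usage differs; and min/max/abs usage differs; and local variable names differ; and branching structure differs.
Spot check at a=0, b=0, c=4 — original: val := 0 | ((-5 + 7) <= abs(val)): false | ((-c) == (a * val)): false | val := -6 | result 6. revised: val := 0 | ((-5 + 7) <= abs(val)): false | ((-c) == (a * val)): false | val := -6 | result 6. Both give 6.
Every one of the 150 inputs gives matching results.
verdict: equivalent


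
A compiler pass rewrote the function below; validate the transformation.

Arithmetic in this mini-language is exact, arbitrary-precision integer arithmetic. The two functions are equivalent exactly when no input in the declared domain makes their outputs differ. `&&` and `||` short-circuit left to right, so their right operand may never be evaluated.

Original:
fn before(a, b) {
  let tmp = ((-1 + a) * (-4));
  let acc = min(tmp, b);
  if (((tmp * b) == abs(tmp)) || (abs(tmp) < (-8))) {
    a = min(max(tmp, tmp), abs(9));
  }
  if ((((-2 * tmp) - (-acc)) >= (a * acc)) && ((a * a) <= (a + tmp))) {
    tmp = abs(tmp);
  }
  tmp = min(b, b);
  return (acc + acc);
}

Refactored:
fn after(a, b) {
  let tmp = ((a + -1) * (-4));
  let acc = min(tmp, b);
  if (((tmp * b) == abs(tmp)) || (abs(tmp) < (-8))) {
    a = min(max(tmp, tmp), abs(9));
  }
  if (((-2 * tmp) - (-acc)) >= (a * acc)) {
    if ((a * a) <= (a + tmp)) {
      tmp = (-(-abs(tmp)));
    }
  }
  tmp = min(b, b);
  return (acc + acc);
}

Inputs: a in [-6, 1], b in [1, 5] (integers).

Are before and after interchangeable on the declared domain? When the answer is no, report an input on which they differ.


Side by side, the visible changes include: statement counts differ; also branching structure differs; also boolean connective usage differs.
As a probe, take a=-2, b=3: before runs tmp=12, then acc=3, then (((tmp * b) == abs(tmp)) || (abs(tmp) < (-8))) is false, then ((((-2 * tmp) - (-acc)) >= (a * acc)) && ((a * a) <= (a + tmp))) is false, then tmp=3, then returns 6; after runs tmp=12, then acc=3, then (((tmp * b) == abs(tmp)) || (abs(tmp) < (-8))) is false, then (((-2 * tmp) - (-acc)) >= (a * acc)) is false, then tmp=3, then returns 6; both end at 6.
An exhaustive pass over the 40 declared inputs shows identical outputs.
verdict: equivalent


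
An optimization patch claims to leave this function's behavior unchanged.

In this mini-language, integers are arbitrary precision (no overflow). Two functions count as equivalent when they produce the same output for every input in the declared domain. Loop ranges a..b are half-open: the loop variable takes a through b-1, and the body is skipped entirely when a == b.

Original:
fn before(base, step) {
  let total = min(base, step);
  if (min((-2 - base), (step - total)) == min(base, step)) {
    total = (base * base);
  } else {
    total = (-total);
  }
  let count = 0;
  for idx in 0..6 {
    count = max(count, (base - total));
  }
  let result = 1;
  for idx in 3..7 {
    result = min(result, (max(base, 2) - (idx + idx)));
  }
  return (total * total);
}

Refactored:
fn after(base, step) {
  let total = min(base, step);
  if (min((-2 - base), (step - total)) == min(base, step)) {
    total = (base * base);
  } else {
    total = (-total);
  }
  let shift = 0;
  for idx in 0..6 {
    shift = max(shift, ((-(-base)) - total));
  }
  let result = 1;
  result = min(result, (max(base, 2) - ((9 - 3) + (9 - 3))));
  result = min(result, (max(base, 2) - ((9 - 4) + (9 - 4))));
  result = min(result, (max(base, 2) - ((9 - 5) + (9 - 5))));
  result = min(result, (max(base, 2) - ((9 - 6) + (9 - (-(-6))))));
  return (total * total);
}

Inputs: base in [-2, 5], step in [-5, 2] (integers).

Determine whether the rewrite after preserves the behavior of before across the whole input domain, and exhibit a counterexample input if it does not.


Although loop structure differs; and local variable names differ; and arithmetic usage differs; and statement counts differ; and constant usage differs; and min/max/abs usage differs, 64/64 inputs agree.
verdict: equivalent


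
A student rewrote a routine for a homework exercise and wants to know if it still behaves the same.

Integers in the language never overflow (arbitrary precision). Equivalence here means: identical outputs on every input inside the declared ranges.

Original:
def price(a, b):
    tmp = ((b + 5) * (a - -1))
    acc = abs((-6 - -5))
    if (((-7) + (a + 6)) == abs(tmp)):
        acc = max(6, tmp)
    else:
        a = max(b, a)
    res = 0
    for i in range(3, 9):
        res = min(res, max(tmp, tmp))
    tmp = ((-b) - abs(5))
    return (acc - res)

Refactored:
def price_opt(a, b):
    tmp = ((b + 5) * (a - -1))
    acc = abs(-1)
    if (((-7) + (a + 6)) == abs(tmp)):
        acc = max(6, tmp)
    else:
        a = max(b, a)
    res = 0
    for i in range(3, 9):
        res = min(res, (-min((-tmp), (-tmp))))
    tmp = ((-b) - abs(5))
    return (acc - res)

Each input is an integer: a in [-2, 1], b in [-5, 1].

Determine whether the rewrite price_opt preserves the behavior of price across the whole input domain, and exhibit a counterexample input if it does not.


Equivalent — the differences include min/max/abs usage differs; and constant usage differs; and arithmetic usage differs, yet no declared input distinguishes the two.
As a probe, take a=-2, b=-5: price runs tmp = 0; acc = 1; (((-7) + (a + 6)) == abs(tmp)) -> false; a = -2; res = 0; [i=3]; res = 0; [i=4]; res = 0; [i=5]; res = 0; [i=6]; res = 0; [i=7]; res = 0; [i=8]; res = 0; tmp = 0; return 1; price_opt runs tmp = 0; acc = 1; (((-7) + (a + 6)) == abs(tmp)) -> false; a = -2; res = 0; [i=3]; res = 0; [i=4]; res = 0; [i=5]; res = 0; [i=6]; res = 0; [i=7]; res = 0; [i=8]; res = 0; tmp = 0; return 1; both end at 1.
Checked all 28 inputs in the declared domain: the outputs agree on every one.
verdict: equivalent


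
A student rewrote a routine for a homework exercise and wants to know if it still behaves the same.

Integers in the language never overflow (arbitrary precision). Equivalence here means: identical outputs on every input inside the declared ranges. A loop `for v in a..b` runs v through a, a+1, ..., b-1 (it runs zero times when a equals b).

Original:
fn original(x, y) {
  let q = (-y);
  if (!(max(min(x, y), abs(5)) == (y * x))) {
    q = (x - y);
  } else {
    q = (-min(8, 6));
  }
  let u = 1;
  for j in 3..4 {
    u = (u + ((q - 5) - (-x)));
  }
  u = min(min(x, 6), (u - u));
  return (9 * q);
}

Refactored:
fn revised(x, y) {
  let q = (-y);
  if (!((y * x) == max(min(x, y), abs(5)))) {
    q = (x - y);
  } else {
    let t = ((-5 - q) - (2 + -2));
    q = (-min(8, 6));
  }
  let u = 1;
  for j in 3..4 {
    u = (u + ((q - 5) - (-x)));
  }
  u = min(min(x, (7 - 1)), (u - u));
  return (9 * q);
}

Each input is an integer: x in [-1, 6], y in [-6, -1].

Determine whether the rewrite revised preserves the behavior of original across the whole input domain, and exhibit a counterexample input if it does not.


The two versions differ — the changes include statement counts differ, arithmetic usage differs, constant usage differs, local variable names differ.
Tracing x=3, y=-6: original: q = 6; (!(max(min(x, y), abs(5)) == (y * x))) -> true; q = 9; u = 1; [j=3]; u = 8; u = 0; return 81 | revised: q = 6; (!((y * x) == max(min(x, y), abs(5)))) -> true; q = 9; u = 1; [j=3]; u = 8; u = 0; return 81 — matching result 81.
An exhaustive pass over the 48 declared inputs shows identical outputs.
verdict: equivalent


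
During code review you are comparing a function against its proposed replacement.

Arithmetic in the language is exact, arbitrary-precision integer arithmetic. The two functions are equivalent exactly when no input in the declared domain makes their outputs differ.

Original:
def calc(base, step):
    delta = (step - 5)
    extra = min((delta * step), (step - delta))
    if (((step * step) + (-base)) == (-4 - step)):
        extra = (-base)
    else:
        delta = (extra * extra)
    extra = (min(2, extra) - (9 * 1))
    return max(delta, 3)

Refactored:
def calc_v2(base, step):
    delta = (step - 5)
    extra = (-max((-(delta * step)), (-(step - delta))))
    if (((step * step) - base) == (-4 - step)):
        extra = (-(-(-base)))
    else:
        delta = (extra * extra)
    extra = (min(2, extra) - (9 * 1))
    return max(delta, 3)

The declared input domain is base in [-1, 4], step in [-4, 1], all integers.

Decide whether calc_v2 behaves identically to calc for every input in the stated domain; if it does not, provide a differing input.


Changes here: min/max/abs usage differs, plus arithmetic usage differs; the full 36-point sweep finds no disagreement.
verdict: equivalent


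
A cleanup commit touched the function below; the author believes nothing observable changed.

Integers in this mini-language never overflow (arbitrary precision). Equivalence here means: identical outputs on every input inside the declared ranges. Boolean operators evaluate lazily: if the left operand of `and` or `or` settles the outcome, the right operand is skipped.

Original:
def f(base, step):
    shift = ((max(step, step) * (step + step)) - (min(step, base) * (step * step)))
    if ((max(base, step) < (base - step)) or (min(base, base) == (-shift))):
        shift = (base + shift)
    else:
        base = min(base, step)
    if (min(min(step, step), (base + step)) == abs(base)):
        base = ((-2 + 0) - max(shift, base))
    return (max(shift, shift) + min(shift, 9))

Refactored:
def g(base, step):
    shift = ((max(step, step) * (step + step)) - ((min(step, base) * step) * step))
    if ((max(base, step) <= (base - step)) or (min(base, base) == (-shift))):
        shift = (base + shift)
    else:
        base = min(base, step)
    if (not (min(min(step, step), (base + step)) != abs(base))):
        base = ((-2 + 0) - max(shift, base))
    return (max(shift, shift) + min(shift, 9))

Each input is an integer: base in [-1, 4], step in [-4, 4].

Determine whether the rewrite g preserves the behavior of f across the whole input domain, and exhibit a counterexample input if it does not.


These are not equivalent — on base=1, step=0 the outputs split (0 vs 2).
f: shift=0, then ((max(base, step) < (base - step)) or (min(base, base) == (-shift))) is false, then base=0, then (min(min(step, step), (base + step)) == abs(base)) is true, then base=-2, then returns 0
g: shift=0, then ((max(base, step) <= (base - step)) or (min(base, base) == (-shift))) is true, then shift=1, then (not (min(min(step, step), (base + step)) != abs(base))) is false, then returns 2
verdict: not equivalent; witness: base=1, step=0


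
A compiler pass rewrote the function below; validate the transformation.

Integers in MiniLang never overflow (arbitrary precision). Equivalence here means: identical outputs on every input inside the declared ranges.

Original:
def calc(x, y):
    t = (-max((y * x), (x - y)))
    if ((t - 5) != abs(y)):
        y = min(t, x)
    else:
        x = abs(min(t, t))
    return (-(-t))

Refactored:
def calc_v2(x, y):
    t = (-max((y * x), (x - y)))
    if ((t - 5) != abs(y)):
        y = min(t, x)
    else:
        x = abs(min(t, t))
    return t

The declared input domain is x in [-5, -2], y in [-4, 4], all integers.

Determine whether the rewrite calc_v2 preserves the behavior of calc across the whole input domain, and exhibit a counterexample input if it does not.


This is a faithful refactor — same computation, different form, but the computed results match everywhere.
One worked example (x=-5, y=3) — calc: t becomes 8; next ((t - 5) != abs(y)) evaluates to false; next x becomes 8; next final value 8; calc_v2: t becomes 8; next ((t - 5) != abs(y)) evaluates to false; next x becomes 8; next final value 8; agreement on 8.
Across all 36 domain points the two functions coincide.
verdict: equivalent


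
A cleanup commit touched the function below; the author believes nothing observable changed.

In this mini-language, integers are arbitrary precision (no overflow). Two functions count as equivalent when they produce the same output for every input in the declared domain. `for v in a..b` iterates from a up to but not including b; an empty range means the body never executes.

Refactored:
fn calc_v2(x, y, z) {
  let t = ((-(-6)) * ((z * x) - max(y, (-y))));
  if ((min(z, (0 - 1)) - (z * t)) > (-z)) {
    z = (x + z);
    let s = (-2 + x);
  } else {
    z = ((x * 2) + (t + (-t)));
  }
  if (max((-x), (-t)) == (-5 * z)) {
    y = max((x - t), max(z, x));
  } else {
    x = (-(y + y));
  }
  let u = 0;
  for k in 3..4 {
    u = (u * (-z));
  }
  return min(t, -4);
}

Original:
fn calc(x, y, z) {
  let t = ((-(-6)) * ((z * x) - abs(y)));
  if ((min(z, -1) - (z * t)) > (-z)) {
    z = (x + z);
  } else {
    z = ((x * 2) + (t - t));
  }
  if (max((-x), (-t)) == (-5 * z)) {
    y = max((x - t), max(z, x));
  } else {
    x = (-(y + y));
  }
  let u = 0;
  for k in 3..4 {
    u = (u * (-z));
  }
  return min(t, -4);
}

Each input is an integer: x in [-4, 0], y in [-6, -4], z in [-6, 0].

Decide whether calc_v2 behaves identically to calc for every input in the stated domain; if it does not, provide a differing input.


Equivalent — the differences include constant usage differs; and statement counts differ; and min/max/abs usage differs; and local variable names differ; and arithmetic usage differs, yet no declared input distinguishes the two.
One worked example (x=-4, y=-6, z=0) — calc: t := -36 | ((min(z, -1) - (z * t)) > (-z)): false | z := -8 | (max((-x), (-t)) == (-5 * z)): false | x := 12 | u := 0 | iter k=3: | u := 0 | result -36; calc_v2: t := -36 | ((min(z, (0 - 1)) - (z * t)) > (-z)): false | z := -8 | (max((-x), (-t)) == (-5 * z)): false | x := 12 | u := 0 | iter k=3: | u := 0 | result -36; agreement on -36.
Across all 105 domain points the two functions coincide.
verdict: equivalent


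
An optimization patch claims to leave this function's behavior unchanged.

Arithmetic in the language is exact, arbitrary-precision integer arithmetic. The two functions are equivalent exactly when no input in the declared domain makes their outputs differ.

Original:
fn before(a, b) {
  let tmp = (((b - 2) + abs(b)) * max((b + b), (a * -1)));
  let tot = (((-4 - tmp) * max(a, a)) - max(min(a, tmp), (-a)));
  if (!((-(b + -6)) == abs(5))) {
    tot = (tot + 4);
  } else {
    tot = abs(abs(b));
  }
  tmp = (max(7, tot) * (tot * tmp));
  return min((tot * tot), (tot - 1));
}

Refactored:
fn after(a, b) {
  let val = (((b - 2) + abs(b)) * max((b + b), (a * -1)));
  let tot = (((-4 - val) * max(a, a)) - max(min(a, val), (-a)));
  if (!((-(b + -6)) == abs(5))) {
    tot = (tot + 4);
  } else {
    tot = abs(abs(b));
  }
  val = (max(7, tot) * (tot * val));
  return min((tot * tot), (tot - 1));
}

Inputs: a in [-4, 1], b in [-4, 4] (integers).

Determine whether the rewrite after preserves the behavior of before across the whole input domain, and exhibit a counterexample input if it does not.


Changes here: local variable names differ; the full 54-point sweep finds no disagreement.
verdict: equivalent


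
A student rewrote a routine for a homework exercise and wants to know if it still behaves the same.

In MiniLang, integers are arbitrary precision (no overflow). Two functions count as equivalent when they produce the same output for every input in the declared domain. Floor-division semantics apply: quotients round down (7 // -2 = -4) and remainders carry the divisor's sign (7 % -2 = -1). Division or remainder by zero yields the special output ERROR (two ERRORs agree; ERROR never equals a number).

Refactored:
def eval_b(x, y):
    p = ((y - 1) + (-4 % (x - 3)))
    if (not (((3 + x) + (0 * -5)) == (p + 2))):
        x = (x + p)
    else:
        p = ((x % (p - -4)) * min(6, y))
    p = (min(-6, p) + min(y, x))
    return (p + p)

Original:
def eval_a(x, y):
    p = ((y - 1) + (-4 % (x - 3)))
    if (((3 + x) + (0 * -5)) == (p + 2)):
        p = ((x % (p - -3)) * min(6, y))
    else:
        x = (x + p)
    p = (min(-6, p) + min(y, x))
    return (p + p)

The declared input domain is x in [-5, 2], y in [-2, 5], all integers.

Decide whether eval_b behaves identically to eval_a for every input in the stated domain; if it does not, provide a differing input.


On input x=-5, y=1, eval_a returns -22 while eval_b returns ERROR.
verdict: not equivalent; witness: x=-5, y=1


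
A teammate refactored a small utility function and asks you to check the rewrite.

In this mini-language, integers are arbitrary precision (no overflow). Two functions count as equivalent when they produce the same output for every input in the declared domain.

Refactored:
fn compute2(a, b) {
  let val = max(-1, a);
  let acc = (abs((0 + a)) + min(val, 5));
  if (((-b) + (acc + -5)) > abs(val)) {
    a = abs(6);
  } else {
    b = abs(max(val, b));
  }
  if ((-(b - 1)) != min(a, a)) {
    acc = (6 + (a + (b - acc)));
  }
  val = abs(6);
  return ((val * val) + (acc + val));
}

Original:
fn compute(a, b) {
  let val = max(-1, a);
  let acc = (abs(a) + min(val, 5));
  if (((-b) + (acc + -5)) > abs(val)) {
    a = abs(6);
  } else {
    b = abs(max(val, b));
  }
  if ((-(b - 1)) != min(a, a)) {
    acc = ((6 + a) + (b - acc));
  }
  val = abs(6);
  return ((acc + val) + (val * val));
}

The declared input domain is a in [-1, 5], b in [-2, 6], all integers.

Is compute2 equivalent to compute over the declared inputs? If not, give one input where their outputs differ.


Comparing the listings, the differences include: constant usage differs; also arithmetic usage differs.
Tracing a=0, b=0: compute: val = 0; acc = 0; (((-b) + (acc + -5)) > abs(val)) -> false; b = 0; ((-(b - 1)) != min(a, a)) -> true; acc = 6; val = 6; return 48 | compute2: val = 0; acc = 0; (((-b) + (acc + -5)) > abs(val)) -> false; b = 0; ((-(b - 1)) != min(a, a)) -> true; acc = 6; val = 6; return 48 — matching result 48.
Sweeping the whole domain (63 inputs) finds no disagreement.
verdict: equivalent


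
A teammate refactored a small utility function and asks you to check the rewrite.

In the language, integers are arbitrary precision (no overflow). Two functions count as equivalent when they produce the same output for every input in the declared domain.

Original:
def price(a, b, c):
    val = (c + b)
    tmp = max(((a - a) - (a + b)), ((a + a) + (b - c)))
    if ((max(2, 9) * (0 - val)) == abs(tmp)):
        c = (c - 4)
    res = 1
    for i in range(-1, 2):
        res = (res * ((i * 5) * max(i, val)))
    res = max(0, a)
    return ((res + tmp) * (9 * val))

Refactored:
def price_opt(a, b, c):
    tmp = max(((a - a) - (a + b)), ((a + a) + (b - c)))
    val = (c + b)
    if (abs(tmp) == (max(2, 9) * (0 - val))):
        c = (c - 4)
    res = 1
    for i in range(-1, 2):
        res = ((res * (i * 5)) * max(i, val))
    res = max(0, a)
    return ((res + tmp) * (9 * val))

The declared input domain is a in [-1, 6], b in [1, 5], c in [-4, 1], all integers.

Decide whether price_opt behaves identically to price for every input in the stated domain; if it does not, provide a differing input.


Reading the diff, among the changes: same computation, different form.
Spot check at a=0, b=4, c=0 — price: val = 4; tmp = 4; ((max(2, 9) * (0 - val)) == abs(tmp)) -> false; res = 1; [i=-1]; res = -20; [i=0]; res = 0; [i=1]; res = 0; res = 0; return 144. price_opt: tmp = 4; val = 4; (abs(tmp) == (max(2, 9) * (0 - val))) -> false; res = 1; [i=-1]; res = -20; [i=0]; res = 0; [i=1]; res = 0; res = 0; return 144. Both give 144.
Across all 240 domain points the two functions coincide.
verdict: equivalent


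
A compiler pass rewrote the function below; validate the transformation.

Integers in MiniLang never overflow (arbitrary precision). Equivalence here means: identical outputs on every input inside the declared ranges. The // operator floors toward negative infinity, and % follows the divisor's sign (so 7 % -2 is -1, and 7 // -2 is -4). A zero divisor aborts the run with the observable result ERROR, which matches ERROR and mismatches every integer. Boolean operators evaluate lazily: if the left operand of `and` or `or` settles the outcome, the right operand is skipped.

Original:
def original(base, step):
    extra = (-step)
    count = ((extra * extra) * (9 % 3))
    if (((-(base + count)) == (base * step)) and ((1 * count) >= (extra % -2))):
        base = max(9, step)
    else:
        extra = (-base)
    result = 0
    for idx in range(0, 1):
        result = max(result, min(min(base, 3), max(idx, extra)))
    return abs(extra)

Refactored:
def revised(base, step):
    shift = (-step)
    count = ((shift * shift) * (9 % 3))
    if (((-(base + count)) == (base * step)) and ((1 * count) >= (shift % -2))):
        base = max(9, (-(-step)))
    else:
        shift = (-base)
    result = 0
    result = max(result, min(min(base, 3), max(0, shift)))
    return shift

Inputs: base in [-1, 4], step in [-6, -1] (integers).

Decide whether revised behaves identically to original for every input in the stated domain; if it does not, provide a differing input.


Not equivalent: base=1, step=-6 separates them (1 vs -1).
original: extra=6, then count=0, then (((-(base + count)) == (base * step)) and ((1 * count) >= (extra % -2))) is false, then extra=-1, then result=0, then (idx=0), then result=0, then returns 1
revised: shift=6, then count=0, then (((-(base + count)) == (base * step)) and ((1 * count) >= (shift % -2))) is false, then shift=-1, then result=0, then result=0, then returns -1
verdict: not equivalent; witness: base=1, step=-6


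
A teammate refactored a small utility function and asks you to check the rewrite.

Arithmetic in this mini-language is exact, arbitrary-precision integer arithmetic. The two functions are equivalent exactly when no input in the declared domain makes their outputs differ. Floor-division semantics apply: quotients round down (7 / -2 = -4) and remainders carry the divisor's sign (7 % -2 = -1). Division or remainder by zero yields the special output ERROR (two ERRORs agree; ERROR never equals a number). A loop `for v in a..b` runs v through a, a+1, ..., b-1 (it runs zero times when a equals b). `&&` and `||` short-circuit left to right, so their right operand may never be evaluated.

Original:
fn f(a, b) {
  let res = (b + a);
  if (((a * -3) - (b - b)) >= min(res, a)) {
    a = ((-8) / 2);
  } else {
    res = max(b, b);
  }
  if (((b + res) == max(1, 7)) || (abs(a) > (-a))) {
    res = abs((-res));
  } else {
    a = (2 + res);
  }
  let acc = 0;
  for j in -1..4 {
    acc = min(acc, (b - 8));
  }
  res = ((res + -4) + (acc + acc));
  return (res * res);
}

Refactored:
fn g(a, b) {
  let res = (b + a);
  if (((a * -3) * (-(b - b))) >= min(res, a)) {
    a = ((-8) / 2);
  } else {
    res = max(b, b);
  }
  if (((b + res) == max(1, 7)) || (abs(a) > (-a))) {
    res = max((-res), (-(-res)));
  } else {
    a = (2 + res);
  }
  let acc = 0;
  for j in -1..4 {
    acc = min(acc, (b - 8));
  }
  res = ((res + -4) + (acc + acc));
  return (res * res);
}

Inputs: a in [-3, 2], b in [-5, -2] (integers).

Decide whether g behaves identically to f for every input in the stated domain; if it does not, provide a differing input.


There is a counterexample at a=1, b=-3: 529 on one side, 784 on the other.
f: res := -2 | (((a * -3) - (b - b)) >= min(res, a)): false | res := -3 | (((b + res) == max(1, 7)) || (abs(a) > (-a))): true | res := 3 | acc := 0 | iter j=-1: | acc := -11 | iter j=0: | acc := -11 | iter j=1: | acc := -11 | iter j=2: | acc := -11 | iter j=3: | acc := -11 | res := -23 | result 529
g: res := -2 | (((a * -3) * (-(b - b))) >= min(res, a)): true | a := -4 | (((b + res) == max(1, 7)) || (abs(a) > (-a))): false | a := 0 | acc := 0 | iter j=-1: | acc := -11 | iter j=0: | acc := -11 | iter j=1: | acc := -11 | iter j=2: | acc := -11 | iter j=3: | acc := -11 | res := -28 | result 784
verdict: not equivalent; witness: a=1, b=-3


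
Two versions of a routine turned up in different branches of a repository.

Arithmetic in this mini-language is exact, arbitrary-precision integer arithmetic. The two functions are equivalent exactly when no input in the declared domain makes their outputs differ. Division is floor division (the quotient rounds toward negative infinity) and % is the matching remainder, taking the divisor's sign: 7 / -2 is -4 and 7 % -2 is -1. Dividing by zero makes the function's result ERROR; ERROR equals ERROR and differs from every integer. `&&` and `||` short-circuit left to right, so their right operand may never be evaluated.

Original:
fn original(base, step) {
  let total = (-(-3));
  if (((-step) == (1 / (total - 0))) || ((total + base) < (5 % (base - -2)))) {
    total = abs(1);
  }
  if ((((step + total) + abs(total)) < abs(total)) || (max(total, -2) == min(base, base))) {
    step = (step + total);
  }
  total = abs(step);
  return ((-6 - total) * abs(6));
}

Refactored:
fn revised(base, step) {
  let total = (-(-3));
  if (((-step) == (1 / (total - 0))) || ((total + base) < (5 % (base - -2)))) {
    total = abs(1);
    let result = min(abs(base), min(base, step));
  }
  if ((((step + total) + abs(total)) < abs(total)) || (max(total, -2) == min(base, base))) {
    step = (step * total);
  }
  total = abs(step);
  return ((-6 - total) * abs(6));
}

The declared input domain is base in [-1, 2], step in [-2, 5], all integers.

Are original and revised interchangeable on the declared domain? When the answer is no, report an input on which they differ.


Consider the input base=1, step=0.
original: total = 3; (((-step) == (1 / (total - 0))) || ((total + base) < (5 % (base - -2)))) -> true; total = 1; ((((step + total) + abs(total)) < abs(total)) || (max(total, -2) == min(base, base))) -> true; step = 1; total = 1; return -42
revised: total = 3; (((-step) == (1 / (total - 0))) || ((total + base) < (5 % (base - -2)))) -> true; total = 1; result = 0; ((((step + total) + abs(total)) < abs(total)) || (max(total, -2) == min(base, base))) -> true; step = 0; total = 0; return -36
-42 and -36 differ, so these are not the same function on this domain.
verdict: not equivalent; witness: base=1, step=0
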